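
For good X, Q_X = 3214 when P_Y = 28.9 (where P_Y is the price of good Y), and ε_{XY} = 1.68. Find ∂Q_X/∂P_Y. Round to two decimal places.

186.83

ε = (∂Q_X/∂P_Y)·(P_Y/Q_X) ⇒ ∂Q_X/∂P_Y = ε·Q_X/P_Y = 1.68 × 3214/28.9 ≈ 186.83.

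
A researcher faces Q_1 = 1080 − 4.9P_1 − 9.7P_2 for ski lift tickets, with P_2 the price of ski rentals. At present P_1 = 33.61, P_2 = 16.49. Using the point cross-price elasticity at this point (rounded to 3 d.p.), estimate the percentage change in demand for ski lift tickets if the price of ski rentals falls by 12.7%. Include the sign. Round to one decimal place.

2.7%

At P_1 = 33.61, P_2 = 16.49: Q_1 = 755.358.
∂Q_1/∂P_2 = -9.7.
ε = (∂Q_1/∂P_2)(P_2/Q_1) = -9.7000 × 16.49/755.358 ≈ -0.212.
%ΔQ_1 ≈ ε × %ΔP_2 = -0.212 × (-12.7%) = 2.7%.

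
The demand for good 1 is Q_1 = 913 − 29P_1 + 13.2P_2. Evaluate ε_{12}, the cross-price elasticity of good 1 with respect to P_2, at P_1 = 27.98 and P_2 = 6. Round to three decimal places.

At P_1 = 27.98 and P_2 = 6: Q_1 = 180.78.
∂Q_1/∂P_2 = 13.2.
ε = (∂Q_1/∂P_2)(P_2/Q_1) = 13.2 × (6/180.78) ≈ 0.438.
Since ε > 0, good 1 and good 2 are substitutes.

0.438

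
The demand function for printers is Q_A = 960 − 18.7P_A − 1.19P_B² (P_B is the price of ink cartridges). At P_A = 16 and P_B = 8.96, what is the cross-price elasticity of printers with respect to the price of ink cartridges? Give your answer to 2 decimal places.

-0.34

At P_A = 16 and P_B = 8.96: Q_A = 565.265.
∂Q_A/∂P_B = -2.38P_B = -2.38(8.96) = -21.3248.
ε = (∂Q_A/∂P_B)(P_B/Q_A) = -21.3248 × (8.96/565.265) ≈ -0.34.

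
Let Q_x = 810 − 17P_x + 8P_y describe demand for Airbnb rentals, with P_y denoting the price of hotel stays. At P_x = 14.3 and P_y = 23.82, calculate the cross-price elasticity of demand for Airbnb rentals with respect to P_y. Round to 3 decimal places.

0.252

At P_x = 14.3 and P_y = 23.82: Q_x = 757.46.
∂Q_x/∂P_y = 8.
ε = (∂Q_x/∂P_y)(P_y/Q_x) = 8 × (23.82/757.46) ≈ 0.252.
Since ε > 0, Airbnb rentals and hotel stays are substitutes.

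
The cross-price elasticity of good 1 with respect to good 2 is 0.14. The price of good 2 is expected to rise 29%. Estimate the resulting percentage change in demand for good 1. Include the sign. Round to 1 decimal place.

%ΔQ ≈ ε × %ΔP of good 2 = 0.14 × (29%) = 4.1%.

4.1%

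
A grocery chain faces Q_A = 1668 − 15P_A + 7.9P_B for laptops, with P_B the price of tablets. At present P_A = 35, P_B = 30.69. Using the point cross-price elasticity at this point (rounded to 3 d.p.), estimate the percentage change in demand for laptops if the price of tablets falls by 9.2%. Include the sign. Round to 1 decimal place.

At P_A = 35, P_B = 30.69: Q_A = 1385.451.
∂Q_A/∂P_B = 7.9.
ε = (∂Q_A/∂P_B)(P_B/Q_A) = 7.9000 × 30.69/1385.451 ≈ 0.175.
%ΔQ_A ≈ ε × %ΔP_B = 0.175 × (-9.2%) = -1.6%.

-1.6%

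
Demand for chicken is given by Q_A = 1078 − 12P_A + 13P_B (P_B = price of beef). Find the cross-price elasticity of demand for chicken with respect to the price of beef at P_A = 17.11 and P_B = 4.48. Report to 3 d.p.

At P_A = 17.11 and P_B = 4.48: Q_A = 930.92.
∂Q_A/∂P_B = 13.
ε = (∂Q_A/∂P_B)(P_B/Q_A) = 13 × (4.48/930.92) ≈ 0.063.

0.063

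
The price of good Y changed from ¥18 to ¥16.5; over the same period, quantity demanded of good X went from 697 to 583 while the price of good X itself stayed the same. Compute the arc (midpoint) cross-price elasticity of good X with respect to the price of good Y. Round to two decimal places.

ΔQ_X = 583 − 697 = -114; ΔP_Y = 16.5 − 18 = -1.5.
Midpoints: Q̄_X = 640.0, P̄_Y = 17.25.
ε = (ΔQ_X/Q̄_X)/(ΔP_Y/P̄_Y) = (-114/640.0)/(-1.5/17.25) ≈ 2.05.
ε > 0: good X and good Y are substitutes.

2.05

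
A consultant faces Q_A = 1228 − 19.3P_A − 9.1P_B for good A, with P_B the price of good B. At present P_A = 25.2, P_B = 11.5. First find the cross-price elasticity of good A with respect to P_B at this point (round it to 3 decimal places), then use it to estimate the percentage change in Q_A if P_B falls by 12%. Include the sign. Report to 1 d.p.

At P_A = 25.2, P_B = 11.5: Q_A = 636.99.
∂Q_A/∂P_B = -9.1.
ε = (∂Q_A/∂P_B)(P_B/Q_A) = -9.1000 × 11.5/636.99 ≈ -0.164.
%ΔQ_A ≈ ε × %ΔP_B = -0.164 × (-12%) = 2.0%.

2.0%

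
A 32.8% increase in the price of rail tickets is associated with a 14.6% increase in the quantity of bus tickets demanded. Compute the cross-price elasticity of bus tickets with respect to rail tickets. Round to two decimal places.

0.45

ε = (%ΔQ of bus tickets) / (%ΔP of rail tickets) = (14.6%) / (32.8%) ≈ 0.45.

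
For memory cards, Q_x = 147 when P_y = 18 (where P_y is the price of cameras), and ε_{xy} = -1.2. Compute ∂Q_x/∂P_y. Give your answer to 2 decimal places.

-9.80

ε = (∂Q_x/∂P_y)·(P_y/Q_x) ⇒ ∂Q_x/∂P_y = ε·Q_x/P_y = -1.2 × 147/18 ≈ -9.80.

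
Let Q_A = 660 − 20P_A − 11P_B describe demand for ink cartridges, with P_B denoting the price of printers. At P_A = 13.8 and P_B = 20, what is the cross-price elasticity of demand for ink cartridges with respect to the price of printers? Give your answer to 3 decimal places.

At P_A = 13.8 and P_B = 20: Q_A = 164.
∂Q_A/∂P_B = -11.
ε = (∂Q_A/∂P_B)(P_B/Q_A) = -11 × (20/164) ≈ -1.341.

-1.341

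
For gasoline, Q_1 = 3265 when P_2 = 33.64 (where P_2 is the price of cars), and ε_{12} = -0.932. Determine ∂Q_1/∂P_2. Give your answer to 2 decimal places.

-90.46

ε = (∂Q_1/∂P_2)·(P_2/Q_1) ⇒ ∂Q_1/∂P_2 = ε·Q_1/P_2 = -0.932 × 3265/33.64 ≈ -90.46.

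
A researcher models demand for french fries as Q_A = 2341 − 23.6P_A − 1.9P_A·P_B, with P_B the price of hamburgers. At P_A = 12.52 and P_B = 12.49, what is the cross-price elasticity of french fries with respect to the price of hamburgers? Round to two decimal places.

At P_A = 12.52 and P_B = 12.49: Q_A = 1748.416.
∂Q_A/∂P_B = -1.9P_A = -1.9(12.52) = -23.7880.
ε = (∂Q_A/∂P_B)(P_B/Q_A) = -23.7880 × (12.49/1748.416) ≈ -0.17.
ε < 0: complements.

-0.17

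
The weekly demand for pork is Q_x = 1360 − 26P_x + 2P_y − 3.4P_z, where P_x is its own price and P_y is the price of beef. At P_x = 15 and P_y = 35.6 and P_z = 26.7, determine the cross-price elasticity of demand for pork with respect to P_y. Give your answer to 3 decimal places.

0.075

At P_x = 15 and P_y = 35.6 and P_z = 26.7: Q_x = 950.42.
∂Q_x/∂P_y = 2.
ε = (∂Q_x/∂P_y)(P_y/Q_x) = 2 × (35.6/950.42) ≈ 0.075.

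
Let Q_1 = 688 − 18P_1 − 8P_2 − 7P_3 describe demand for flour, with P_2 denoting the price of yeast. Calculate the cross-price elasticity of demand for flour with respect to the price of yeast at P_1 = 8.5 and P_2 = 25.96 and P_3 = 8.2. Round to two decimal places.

At P_1 = 8.5 and P_2 = 25.96 and P_3 = 8.2: Q_1 = 269.92.
∂Q_1/∂P_2 = -8.
ε = (∂Q_1/∂P_2)(P_2/Q_1) = -8 × (25.96/269.92) ≈ -0.77.
Since ε < 0, flour and yeast are complements.

-0.77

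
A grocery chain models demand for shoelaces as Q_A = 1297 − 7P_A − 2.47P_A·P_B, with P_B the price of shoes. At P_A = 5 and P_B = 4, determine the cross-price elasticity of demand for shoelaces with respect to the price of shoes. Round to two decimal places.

At P_A = 5 and P_B = 4: Q_A = 1212.6.
∂Q_A/∂P_B = -2.47P_A = -2.47(5) = -12.3500.
ε = (∂Q_A/∂P_B)(P_B/Q_A) = -12.3500 × (4/1212.6) ≈ -0.04.

-0.04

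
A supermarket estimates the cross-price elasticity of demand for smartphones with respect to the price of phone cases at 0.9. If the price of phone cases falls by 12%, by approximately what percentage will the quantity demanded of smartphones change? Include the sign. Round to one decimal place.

%ΔQ ≈ ε × %ΔP of phone cases = 0.9 × (-12%) = -10.8%.

-10.8%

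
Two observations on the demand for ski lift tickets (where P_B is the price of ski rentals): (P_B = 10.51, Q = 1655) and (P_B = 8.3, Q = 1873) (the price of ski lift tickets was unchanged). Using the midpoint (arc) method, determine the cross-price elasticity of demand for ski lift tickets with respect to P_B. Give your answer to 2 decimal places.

-0.53

ΔQ_A = 1873 − 1655 = 218; ΔP_B = 8.3 − 10.51 = -2.21.
Midpoints: Q̄_A = 1764.0, P̄_B = 9.41.
ε = (ΔQ_A/Q̄_A)/(ΔP_B/P̄_B) = (218/1764.0)/(-2.21/9.41) ≈ -0.53.
ε < 0: ski lift tickets and ski rentals are complements.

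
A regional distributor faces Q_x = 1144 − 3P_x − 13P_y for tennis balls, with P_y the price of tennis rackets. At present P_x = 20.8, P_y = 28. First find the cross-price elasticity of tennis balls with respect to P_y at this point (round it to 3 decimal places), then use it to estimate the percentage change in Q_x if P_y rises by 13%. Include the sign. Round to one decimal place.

At P_x = 20.8, P_y = 28: Q_x = 717.6.
∂Q_x/∂P_y = -13.
ε = (∂Q_x/∂P_y)(P_y/Q_x) = -13.0000 × 28/717.6 ≈ -0.507.
%ΔQ_x ≈ ε × %ΔP_y = -0.507 × (13%) = -6.6%.

-6.6%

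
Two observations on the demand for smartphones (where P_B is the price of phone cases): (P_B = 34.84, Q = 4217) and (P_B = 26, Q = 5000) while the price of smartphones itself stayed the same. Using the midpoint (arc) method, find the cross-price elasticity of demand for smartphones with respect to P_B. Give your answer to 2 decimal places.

-0.58

ΔQ_A = 5000 − 4217 = 783; ΔP_B = 26 − 34.84 = -8.84.
Midpoints: Q̄_A = 4608.5, P̄_B = 30.42.
ε = (ΔQ_A/Q̄_A)/(ΔP_B/P̄_B) = (783/4608.5)/(-8.84/30.42) ≈ -0.58.
ε < 0: smartphones and phone cases are complements.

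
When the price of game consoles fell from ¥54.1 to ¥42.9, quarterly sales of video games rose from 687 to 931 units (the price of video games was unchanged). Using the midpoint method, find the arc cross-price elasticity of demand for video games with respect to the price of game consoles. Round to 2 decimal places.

-1.31

ΔQ_A = 931 − 687 = 244; ΔP_B = 42.9 − 54.1 = -11.2.
Midpoints: Q̄_A = 809.0, P̄_B = 48.50.
ε = (ΔQ_A/Q̄_A)/(ΔP_B/P̄_B) = (244/809.0)/(-11.2/48.50) ≈ -1.31.
ε < 0: video games and game consoles are complements.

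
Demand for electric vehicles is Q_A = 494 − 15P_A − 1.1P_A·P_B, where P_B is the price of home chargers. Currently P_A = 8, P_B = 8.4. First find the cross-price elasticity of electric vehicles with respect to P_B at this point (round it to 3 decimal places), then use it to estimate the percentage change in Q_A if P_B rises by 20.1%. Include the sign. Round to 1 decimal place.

-4.9%

At P_A = 8, P_B = 8.4: Q_A = 300.08.
∂Q_A/∂P_B = -1.1P_A = -8.8000.
ε = (∂Q_A/∂P_B)(P_B/Q_A) = -8.8000 × 8.4/300.08 ≈ -0.246.
%ΔQ_A ≈ ε × %ΔP_B = -0.246 × (20.1%) = -4.9%.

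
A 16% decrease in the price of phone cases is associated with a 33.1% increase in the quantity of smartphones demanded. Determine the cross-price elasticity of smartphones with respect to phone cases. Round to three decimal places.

-2.069

ε = (%ΔQ of smartphones) / (%ΔP of phone cases) = (33.1%) / (-16%) ≈ -2.069.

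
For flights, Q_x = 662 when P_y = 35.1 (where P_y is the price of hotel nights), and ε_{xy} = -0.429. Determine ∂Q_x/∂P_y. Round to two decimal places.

ε = (∂Q_x/∂P_y)·(P_y/Q_x) ⇒ ∂Q_x/∂P_y = ε·Q_x/P_y = -0.429 × 662/35.1 ≈ -8.09.

-8.09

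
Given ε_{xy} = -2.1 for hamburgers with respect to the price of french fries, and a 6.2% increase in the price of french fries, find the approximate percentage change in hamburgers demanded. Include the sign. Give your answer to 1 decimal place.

-13.0%

%ΔQ ≈ ε × %ΔP of french fries = -2.1 × (6.2%) = -13.0%.
Demand for hamburgers falls by about 13.0%.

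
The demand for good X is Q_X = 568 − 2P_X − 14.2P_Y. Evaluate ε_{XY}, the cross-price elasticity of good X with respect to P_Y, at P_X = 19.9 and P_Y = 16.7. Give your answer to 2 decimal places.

At P_X = 19.9 and P_Y = 16.7: Q_X = 291.06.
∂Q_X/∂P_Y = -14.2.
ε = (∂Q_X/∂P_Y)(P_Y/Q_X) = -14.2 × (16.7/291.06) ≈ -0.81.

-0.81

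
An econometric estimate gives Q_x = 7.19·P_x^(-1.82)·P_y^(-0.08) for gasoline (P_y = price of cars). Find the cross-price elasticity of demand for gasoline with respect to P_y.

In a log-linear (constant-elasticity) demand function, the coefficient on the exponent of P_y is the cross-price elasticity.
ε = -0.08. Negative, so gasoline and cars are complements.

-0.08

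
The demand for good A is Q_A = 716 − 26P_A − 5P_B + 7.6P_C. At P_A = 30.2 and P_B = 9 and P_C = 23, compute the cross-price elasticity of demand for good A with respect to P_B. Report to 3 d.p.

At P_A = 30.2 and P_B = 9 and P_C = 23: Q_A = 60.6.
∂Q_A/∂P_B = -5.
ε = (∂Q_A/∂P_B)(P_B/Q_A) = -5 × (9/60.6) ≈ -0.743.

-0.743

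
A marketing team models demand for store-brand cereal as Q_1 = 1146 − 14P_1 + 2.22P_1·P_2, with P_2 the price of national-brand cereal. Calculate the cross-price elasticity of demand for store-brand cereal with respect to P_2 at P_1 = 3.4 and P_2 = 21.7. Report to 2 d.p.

At P_1 = 3.4 and P_2 = 21.7: Q_1 = 1262.192.
∂Q_1/∂P_2 = 2.22P_1 = 2.22(3.4) = 7.5480.
ε = (∂Q_1/∂P_2)(P_2/Q_1) = 7.5480 × (21.7/1262.192) ≈ 0.13.
ε > 0: substitutes.

0.13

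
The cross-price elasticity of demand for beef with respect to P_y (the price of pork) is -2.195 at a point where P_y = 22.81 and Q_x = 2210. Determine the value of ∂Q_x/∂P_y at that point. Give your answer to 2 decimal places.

-212.67

ε = (∂Q_x/∂P_y)·(P_y/Q_x) ⇒ ∂Q_x/∂P_y = ε·Q_x/P_y = -2.195 × 2210/22.81 ≈ -212.67.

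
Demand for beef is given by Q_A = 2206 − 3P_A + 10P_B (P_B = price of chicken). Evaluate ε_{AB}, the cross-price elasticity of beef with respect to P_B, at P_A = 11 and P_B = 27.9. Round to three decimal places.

0.114

At P_A = 11 and P_B = 27.9: Q_A = 2452.
∂Q_A/∂P_B = 10.
ε = (∂Q_A/∂P_B)(P_B/Q_A) = 10 × (27.9/2452) ≈ 0.114.
Since ε > 0, beef and chicken are substitutes.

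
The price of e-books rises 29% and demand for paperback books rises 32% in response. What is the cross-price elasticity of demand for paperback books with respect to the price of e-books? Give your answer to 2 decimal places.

1.10

ε = (%ΔQ of paperback books) / (%ΔP of e-books) = (32%) / (29%) ≈ 1.10.
Positive cross-price elasticity: substitutes.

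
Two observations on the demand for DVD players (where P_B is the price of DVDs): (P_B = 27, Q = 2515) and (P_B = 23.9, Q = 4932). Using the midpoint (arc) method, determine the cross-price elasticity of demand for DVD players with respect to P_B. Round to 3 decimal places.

ΔQ_A = 4932 − 2515 = 2417; ΔP_B = 23.9 − 27 = -3.1.
Midpoints: Q̄_A = 3723.5, P̄_B = 25.45.
ε = (ΔQ_A/Q̄_A)/(ΔP_B/P̄_B) = (2417/3723.5)/(-3.1/25.45) ≈ -5.329.
ε < 0: DVD players and DVDs are complements.

-5.329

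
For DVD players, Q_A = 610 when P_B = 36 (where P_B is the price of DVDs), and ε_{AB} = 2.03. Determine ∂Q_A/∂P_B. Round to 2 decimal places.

34.40

ε = (∂Q_A/∂P_B)·(P_B/Q_A) ⇒ ∂Q_A/∂P_B = ε·Q_A/P_B = 2.03 × 610/36 ≈ 34.40.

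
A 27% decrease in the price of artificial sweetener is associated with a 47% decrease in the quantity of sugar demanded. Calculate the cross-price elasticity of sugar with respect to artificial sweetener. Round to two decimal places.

1.74

ε = (%ΔQ of sugar) / (%ΔP of artificial sweetener) = (-47%) / (-27%) ≈ 1.74.
Positive cross-price elasticity: substitutes.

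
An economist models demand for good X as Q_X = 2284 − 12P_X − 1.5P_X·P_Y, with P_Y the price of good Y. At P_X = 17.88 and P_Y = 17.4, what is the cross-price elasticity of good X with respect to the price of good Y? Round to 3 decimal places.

-0.291

At P_X = 17.88 and P_Y = 17.4: Q_X = 1602.772.
∂Q_X/∂P_Y = -1.5P_X = -1.5(17.88) = -26.8200.
ε = (∂Q_X/∂P_Y)(P_Y/Q_X) = -26.8200 × (17.4/1602.772) ≈ -0.291.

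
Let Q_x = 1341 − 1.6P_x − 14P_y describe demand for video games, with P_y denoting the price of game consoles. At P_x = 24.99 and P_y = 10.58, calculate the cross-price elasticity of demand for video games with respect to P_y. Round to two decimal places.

At P_x = 24.99 and P_y = 10.58: Q_x = 1152.896.
∂Q_x/∂P_y = -14.
ε = (∂Q_x/∂P_y)(P_y/Q_x) = -14 × (10.58/1152.896) ≈ -0.13.
Since ε < 0, video games and game consoles are complements.

-0.13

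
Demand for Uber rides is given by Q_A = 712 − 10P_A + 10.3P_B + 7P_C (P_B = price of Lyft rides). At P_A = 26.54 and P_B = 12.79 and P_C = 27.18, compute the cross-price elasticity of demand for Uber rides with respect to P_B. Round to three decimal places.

At P_A = 26.54 and P_B = 12.79 and P_C = 27.18: Q_A = 768.597.
∂Q_A/∂P_B = 10.3.
ε = (∂Q_A/∂P_B)(P_B/Q_A) = 10.3 × (12.79/768.597) ≈ 0.171.
Since ε > 0, Uber rides and Lyft rides are substitutes.

0.171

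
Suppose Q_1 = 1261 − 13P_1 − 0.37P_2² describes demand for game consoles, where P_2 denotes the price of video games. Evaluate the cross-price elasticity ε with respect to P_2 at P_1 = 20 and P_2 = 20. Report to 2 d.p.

-0.35

At P_1 = 20 and P_2 = 20: Q_1 = 853.
∂Q_1/∂P_2 = -0.74P_2 = -0.74(20) = -14.8000.
ε = (∂Q_1/∂P_2)(P_2/Q_1) = -14.8000 × (20/853) ≈ -0.35.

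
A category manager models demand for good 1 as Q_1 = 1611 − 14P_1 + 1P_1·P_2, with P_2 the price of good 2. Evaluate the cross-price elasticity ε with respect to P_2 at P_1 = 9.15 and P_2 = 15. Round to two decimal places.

0.08

At P_1 = 9.15 and P_2 = 15: Q_1 = 1620.15.
∂Q_1/∂P_2 = 1P_1 = 1(9.15) = 9.1500.
ε = (∂Q_1/∂P_2)(P_2/Q_1) = 9.1500 × (15/1620.15) ≈ 0.08.
ε > 0: substitutes.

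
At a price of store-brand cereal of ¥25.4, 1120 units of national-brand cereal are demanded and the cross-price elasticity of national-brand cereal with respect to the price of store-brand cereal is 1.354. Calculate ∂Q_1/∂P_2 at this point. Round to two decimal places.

59.70

ε = (∂Q_1/∂P_2)·(P_2/Q_1) ⇒ ∂Q_1/∂P_2 = ε·Q_1/P_2 = 1.354 × 1120/25.4 ≈ 59.70.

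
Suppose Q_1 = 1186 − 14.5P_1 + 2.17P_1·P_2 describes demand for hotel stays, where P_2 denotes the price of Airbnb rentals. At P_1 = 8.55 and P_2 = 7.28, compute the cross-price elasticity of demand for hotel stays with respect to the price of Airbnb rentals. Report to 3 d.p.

0.113

At P_1 = 8.55 and P_2 = 7.28: Q_1 = 1197.094.
∂Q_1/∂P_2 = 2.17P_1 = 2.17(8.55) = 18.5535.
ε = (∂Q_1/∂P_2)(P_2/Q_1) = 18.5535 × (7.28/1197.094) ≈ 0.113.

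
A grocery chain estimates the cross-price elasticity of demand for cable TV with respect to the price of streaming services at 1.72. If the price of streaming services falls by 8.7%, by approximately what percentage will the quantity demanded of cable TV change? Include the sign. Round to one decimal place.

%ΔQ ≈ ε × %ΔP of streaming services = 1.72 × (-8.7%) = -15.0%.

-15.0%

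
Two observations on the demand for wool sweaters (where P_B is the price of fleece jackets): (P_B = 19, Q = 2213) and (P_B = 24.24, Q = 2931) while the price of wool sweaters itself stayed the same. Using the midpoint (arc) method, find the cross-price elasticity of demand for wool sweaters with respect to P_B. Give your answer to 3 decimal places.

ΔQ_A = 2931 − 2213 = 718; ΔP_B = 24.24 − 19 = 5.24.
Midpoints: Q̄_A = 2572.0, P̄_B = 21.62.
ε = (ΔQ_A/Q̄_A)/(ΔP_B/P̄_B) = (718/2572.0)/(5.24/21.62) ≈ 1.152.
ε > 0: wool sweaters and fleece jackets are substitutes.

1.152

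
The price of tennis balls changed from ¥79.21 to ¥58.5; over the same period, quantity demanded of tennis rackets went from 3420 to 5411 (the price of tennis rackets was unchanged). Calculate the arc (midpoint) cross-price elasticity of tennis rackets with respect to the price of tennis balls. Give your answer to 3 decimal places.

ΔQ_A = 5411 − 3420 = 1991; ΔP_B = 58.5 − 79.21 = -20.71.
Midpoints: Q̄_A = 4415.5, P̄_B = 68.85.
ε = (ΔQ_A/Q̄_A)/(ΔP_B/P̄_B) = (1991/4415.5)/(-20.71/68.85) ≈ -1.499.
ε < 0: tennis rackets and tennis balls are complements.

-1.499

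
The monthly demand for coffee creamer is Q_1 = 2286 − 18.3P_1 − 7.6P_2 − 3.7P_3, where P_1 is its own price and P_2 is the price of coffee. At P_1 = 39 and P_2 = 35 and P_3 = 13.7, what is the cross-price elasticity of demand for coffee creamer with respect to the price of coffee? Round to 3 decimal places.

-0.212

At P_1 = 39 and P_2 = 35 and P_3 = 13.7: Q_1 = 1255.61.
∂Q_1/∂P_2 = -7.6.
ε = (∂Q_1/∂P_2)(P_2/Q_1) = -7.6 × (35/1255.61) ≈ -0.212.
Since ε < 0, coffee creamer and coffee are complements.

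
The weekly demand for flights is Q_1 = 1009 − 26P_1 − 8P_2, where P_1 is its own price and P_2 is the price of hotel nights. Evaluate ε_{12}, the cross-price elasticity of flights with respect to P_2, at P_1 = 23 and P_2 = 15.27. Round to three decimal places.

-0.423

At P_1 = 23 and P_2 = 15.27: Q_1 = 288.84.
∂Q_1/∂P_2 = -8.
ε = (∂Q_1/∂P_2)(P_2/Q_1) = -8 × (15.27/288.84) ≈ -0.423.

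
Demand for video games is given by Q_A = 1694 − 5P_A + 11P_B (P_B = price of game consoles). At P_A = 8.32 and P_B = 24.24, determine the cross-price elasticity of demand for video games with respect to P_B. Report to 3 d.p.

0.139

At P_A = 8.32 and P_B = 24.24: Q_A = 1919.04.
∂Q_A/∂P_B = 11.
ε = (∂Q_A/∂P_B)(P_B/Q_A) = 11 × (24.24/1919.04) ≈ 0.139.
Since ε > 0, video games and game consoles are substitutes.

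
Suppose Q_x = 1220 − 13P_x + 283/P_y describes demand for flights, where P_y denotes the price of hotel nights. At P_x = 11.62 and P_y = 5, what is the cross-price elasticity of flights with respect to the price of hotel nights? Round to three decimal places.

-0.050

At P_x = 11.62 and P_y = 5: Q_x = 1125.54.
∂Q_x/∂P_y = −283/P_y² = -11.3200.
ε = (∂Q_x/∂P_y)(P_y/Q_x) = -11.3200 × (5/1125.54) ≈ -0.050.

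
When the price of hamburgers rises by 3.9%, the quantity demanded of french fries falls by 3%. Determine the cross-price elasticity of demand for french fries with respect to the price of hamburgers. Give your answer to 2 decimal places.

-0.77

ε = (%ΔQ of french fries) / (%ΔP of hamburgers) = (-3%) / (3.9%) ≈ -0.77.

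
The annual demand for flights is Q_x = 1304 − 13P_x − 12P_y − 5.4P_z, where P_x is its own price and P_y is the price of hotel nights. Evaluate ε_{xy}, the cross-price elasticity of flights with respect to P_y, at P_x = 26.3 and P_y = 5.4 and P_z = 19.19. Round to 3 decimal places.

At P_x = 26.3 and P_y = 5.4 and P_z = 19.19: Q_x = 793.674.
∂Q_x/∂P_y = -12.
ε = (∂Q_x/∂P_y)(P_y/Q_x) = -12 × (5.4/793.674) ≈ -0.082.
Since ε < 0, flights and hotel nights are complements.

-0.082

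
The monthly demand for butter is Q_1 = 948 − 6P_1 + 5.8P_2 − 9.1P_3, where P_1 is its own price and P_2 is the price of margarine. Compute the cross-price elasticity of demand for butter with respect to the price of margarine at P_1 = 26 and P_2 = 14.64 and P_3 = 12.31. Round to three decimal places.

At P_1 = 26 and P_2 = 14.64 and P_3 = 12.31: Q_1 = 764.891.
∂Q_1/∂P_2 = 5.8.
ε = (∂Q_1/∂P_2)(P_2/Q_1) = 5.8 × (14.64/764.891) ≈ 0.111.
Since ε > 0, butter and margarine are substitutes.

0.111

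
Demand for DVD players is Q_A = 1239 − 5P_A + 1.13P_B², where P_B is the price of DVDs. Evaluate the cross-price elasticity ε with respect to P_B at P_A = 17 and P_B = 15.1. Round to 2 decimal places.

0.37

At P_A = 17 and P_B = 15.1: Q_A = 1411.651.
∂Q_A/∂P_B = 2.26P_B = 2.26(15.1) = 34.1260.
ε = (∂Q_A/∂P_B)(P_B/Q_A) = 34.1260 × (15.1/1411.651) ≈ 0.37.
ε > 0: substitutes.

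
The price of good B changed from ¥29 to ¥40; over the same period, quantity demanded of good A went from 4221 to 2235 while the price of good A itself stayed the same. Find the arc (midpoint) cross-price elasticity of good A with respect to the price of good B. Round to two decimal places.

ΔQ_A = 2235 − 4221 = -1986; ΔP_B = 40 − 29 = 11.
Midpoints: Q̄_A = 3228.0, P̄_B = 34.50.
ε = (ΔQ_A/Q̄_A)/(ΔP_B/P̄_B) = (-1986/3228.0)/(11/34.50) ≈ -1.93.

-1.93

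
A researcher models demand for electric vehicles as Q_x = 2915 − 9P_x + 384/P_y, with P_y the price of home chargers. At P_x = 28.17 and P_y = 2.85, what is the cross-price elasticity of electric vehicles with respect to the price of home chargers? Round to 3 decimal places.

At P_x = 28.17 and P_y = 2.85: Q_x = 2796.207.
∂Q_x/∂P_y = −384/P_y² = -47.2761.
ε = (∂Q_x/∂P_y)(P_y/Q_x) = -47.2761 × (2.85/2796.207) ≈ -0.048.

-0.048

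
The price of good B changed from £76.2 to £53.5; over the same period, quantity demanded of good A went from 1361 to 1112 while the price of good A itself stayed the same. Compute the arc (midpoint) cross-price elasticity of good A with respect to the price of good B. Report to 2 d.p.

0.58

ΔQ_A = 1112 − 1361 = -249; ΔP_B = 53.5 − 76.2 = -22.7.
Midpoints: Q̄_A = 1236.5, P̄_B = 64.85.
ε = (ΔQ_A/Q̄_A)/(ΔP_B/P̄_B) = (-249/1236.5)/(-22.7/64.85) ≈ 0.58.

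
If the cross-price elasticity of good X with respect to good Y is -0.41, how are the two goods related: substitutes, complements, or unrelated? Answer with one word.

ε = -0.41 < 0, so a higher price of good Y lowers demand for good X: complements.

complements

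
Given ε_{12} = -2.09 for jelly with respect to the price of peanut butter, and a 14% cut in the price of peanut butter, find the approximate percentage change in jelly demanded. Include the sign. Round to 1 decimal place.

%ΔQ ≈ ε × %ΔP of peanut butter = -2.09 × (-14%) = 29.3%.

29.3%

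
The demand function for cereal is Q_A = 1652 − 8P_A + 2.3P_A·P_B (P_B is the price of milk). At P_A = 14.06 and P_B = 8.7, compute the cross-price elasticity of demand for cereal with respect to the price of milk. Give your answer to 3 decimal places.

0.155

At P_A = 14.06 and P_B = 8.7: Q_A = 1820.861.
∂Q_A/∂P_B = 2.3P_A = 2.3(14.06) = 32.3380.
ε = (∂Q_A/∂P_B)(P_B/Q_A) = 32.3380 × (8.7/1820.861) ≈ 0.155.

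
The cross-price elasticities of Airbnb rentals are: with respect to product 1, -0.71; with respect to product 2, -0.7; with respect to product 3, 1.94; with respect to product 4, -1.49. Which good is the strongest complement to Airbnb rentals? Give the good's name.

Complements have ε < 0. The most negative value is -1.49 (product 4).

product 4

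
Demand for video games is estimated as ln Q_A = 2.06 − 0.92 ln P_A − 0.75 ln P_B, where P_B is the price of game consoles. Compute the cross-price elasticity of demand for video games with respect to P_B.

-0.75

In a log-linear (constant-elasticity) demand function, the coefficient on ln P_B is the cross-price elasticity.
ε = -0.75. Negative, so video games and game consoles are complements.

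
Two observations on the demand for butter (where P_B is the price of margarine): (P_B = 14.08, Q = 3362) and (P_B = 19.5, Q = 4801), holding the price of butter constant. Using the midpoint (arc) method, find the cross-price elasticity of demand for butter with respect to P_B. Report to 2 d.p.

1.09

ΔQ_A = 4801 − 3362 = 1439; ΔP_B = 19.5 − 14.08 = 5.42.
Midpoints: Q̄_A = 4081.5, P̄_B = 16.79.
ε = (ΔQ_A/Q̄_A)/(ΔP_B/P̄_B) = (1439/4081.5)/(5.42/16.79) ≈ 1.09.
ε > 0: butter and margarine are substitutes.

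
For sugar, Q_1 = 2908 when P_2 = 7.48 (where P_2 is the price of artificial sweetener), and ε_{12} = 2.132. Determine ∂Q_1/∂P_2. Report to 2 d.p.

828.86

ε = (∂Q_1/∂P_2)·(P_2/Q_1) ⇒ ∂Q_1/∂P_2 = ε·Q_1/P_2 = 2.132 × 2908/7.48 ≈ 828.86.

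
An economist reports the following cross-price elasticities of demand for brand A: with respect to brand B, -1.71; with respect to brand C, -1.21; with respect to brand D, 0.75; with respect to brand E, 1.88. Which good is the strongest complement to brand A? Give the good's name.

Complements have ε < 0. The most negative value is -1.71 (brand B).

brand B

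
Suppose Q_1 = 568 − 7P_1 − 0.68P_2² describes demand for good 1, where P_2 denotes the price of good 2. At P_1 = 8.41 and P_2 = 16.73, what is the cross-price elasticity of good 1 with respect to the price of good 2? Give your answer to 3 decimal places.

-1.194

At P_1 = 8.41 and P_2 = 16.73: Q_1 = 318.803.
∂Q_1/∂P_2 = -1.36P_2 = -1.36(16.73) = -22.7528.
ε = (∂Q_1/∂P_2)(P_2/Q_1) = -22.7528 × (16.73/318.803) ≈ -1.194.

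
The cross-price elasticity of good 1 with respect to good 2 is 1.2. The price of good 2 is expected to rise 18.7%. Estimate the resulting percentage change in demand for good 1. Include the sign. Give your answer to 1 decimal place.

22.4%

%ΔQ ≈ ε × %ΔP of good 2 = 1.2 × (18.7%) = 22.4%.
Demand for good 1 rises by about 22.4%.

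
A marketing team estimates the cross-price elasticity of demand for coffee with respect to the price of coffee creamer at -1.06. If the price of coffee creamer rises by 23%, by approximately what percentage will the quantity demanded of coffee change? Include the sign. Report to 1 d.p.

%ΔQ ≈ ε × %ΔP of coffee creamer = -1.06 × (23%) = -24.4%.
Demand for coffee falls by about 24.4%.

-24.4%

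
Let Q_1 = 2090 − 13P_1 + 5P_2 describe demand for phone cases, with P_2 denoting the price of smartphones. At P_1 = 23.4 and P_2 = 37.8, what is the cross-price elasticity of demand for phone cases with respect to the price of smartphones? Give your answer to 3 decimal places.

0.096

At P_1 = 23.4 and P_2 = 37.8: Q_1 = 1974.8.
∂Q_1/∂P_2 = 5.
ε = (∂Q_1/∂P_2)(P_2/Q_1) = 5 × (37.8/1974.8) ≈ 0.096.
Since ε > 0, phone cases and smartphones are substitutes.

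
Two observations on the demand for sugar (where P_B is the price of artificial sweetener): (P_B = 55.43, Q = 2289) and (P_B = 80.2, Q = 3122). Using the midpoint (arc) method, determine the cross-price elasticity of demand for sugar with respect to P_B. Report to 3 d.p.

ΔQ_A = 3122 − 2289 = 833; ΔP_B = 80.2 − 55.43 = 24.77.
Midpoints: Q̄_A = 2705.5, P̄_B = 67.81.
ε = (ΔQ_A/Q̄_A)/(ΔP_B/P̄_B) = (833/2705.5)/(24.77/67.81) ≈ 0.843.
ε > 0: sugar and artificial sweetener are substitutes.

0.843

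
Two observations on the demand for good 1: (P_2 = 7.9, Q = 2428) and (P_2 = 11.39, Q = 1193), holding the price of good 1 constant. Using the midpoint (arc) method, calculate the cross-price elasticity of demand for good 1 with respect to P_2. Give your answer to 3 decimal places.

-1.885

ΔQ_1 = 1193 − 2428 = -1235; ΔP_2 = 11.39 − 7.9 = 3.49.
Midpoints: Q̄_1 = 1810.5, P̄_2 = 9.64.
ε = (ΔQ_1/Q̄_1)/(ΔP_2/P̄_2) = (-1235/1810.5)/(3.49/9.64) ≈ -1.885.
ε < 0: good 1 and good 2 are complements.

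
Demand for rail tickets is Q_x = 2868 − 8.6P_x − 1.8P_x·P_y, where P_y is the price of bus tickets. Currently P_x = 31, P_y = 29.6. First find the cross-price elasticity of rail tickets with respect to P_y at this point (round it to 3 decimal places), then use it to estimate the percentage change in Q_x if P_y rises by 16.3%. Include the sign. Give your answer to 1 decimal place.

-28.3%

At P_x = 31, P_y = 29.6: Q_x = 949.72.
∂Q_x/∂P_y = -1.8P_x = -55.8000.
ε = (∂Q_x/∂P_y)(P_y/Q_x) = -55.8000 × 29.6/949.72 ≈ -1.739.
%ΔQ_x ≈ ε × %ΔP_y = -1.739 × (16.3%) = -28.3%.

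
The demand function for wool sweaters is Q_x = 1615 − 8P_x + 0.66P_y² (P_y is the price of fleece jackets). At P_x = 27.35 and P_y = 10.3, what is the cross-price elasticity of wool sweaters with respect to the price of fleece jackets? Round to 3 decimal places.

At P_x = 27.35 and P_y = 10.3: Q_x = 1466.219.
∂Q_x/∂P_y = 1.32P_y = 1.32(10.3) = 13.5960.
ε = (∂Q_x/∂P_y)(P_y/Q_x) = 13.5960 × (10.3/1466.219) ≈ 0.096.

0.096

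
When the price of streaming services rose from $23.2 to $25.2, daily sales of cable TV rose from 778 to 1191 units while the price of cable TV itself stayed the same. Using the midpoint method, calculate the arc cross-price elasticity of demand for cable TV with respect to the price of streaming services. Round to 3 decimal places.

5.076

ΔQ_A = 1191 − 778 = 413; ΔP_B = 25.2 − 23.2 = 2.
Midpoints: Q̄_A = 984.5, P̄_B = 24.20.
ε = (ΔQ_A/Q̄_A)/(ΔP_B/P̄_B) = (413/984.5)/(2/24.20) ≈ 5.076.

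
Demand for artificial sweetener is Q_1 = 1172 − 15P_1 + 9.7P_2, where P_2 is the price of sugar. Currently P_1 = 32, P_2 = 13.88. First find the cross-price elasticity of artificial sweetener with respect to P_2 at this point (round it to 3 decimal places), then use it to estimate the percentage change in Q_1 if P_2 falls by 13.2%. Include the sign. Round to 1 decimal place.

At P_1 = 32, P_2 = 13.88: Q_1 = 826.636.
∂Q_1/∂P_2 = 9.7.
ε = (∂Q_1/∂P_2)(P_2/Q_1) = 9.7000 × 13.88/826.636 ≈ 0.163.
%ΔQ_1 ≈ ε × %ΔP_2 = 0.163 × (-13.2%) = -2.2%.

-2.2%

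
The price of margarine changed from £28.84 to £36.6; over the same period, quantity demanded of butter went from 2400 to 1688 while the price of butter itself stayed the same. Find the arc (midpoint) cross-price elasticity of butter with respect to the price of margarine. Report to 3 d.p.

ΔQ_A = 1688 − 2400 = -712; ΔP_B = 36.6 − 28.84 = 7.76.
Midpoints: Q̄_A = 2044.0, P̄_B = 32.72.
ε = (ΔQ_A/Q̄_A)/(ΔP_B/P̄_B) = (-712/2044.0)/(7.76/32.72) ≈ -1.469.
ε < 0: butter and margarine are complements.

-1.469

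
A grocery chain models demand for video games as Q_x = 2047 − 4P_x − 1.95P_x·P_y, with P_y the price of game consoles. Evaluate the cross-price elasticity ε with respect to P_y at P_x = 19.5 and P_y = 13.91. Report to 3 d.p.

-0.367

At P_x = 19.5 and P_y = 13.91: Q_x = 1440.072.
∂Q_x/∂P_y = -1.95P_x = -1.95(19.5) = -38.0250.
ε = (∂Q_x/∂P_y)(P_y/Q_x) = -38.0250 × (13.91/1440.072) ≈ -0.367.
ε < 0: complements.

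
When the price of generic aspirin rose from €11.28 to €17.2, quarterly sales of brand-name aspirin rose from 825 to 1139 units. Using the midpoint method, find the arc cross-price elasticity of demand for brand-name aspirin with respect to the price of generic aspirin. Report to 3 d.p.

ΔQ_A = 1139 − 825 = 314; ΔP_B = 17.2 − 11.28 = 5.92.
Midpoints: Q̄_A = 982.0, P̄_B = 14.24.
ε = (ΔQ_A/Q̄_A)/(ΔP_B/P̄_B) = (314/982.0)/(5.92/14.24) ≈ 0.769.

0.769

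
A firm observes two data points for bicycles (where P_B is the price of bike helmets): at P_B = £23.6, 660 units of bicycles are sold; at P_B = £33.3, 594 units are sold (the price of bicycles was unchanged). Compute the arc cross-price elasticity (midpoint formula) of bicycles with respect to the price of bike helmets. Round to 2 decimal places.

ΔQ_A = 594 − 660 = -66; ΔP_B = 33.3 − 23.6 = 9.7.
Midpoints: Q̄_A = 627.0, P̄_B = 28.45.
ε = (ΔQ_A/Q̄_A)/(ΔP_B/P̄_B) = (-66/627.0)/(9.7/28.45) ≈ -0.31.

-0.31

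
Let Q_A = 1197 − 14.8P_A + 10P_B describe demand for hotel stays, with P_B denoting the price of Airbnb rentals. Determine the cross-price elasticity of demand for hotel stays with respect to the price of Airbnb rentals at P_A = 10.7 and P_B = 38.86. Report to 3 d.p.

At P_A = 10.7 and P_B = 38.86: Q_A = 1427.24.
∂Q_A/∂P_B = 10.
ε = (∂Q_A/∂P_B)(P_B/Q_A) = 10 × (38.86/1427.24) ≈ 0.272.

0.272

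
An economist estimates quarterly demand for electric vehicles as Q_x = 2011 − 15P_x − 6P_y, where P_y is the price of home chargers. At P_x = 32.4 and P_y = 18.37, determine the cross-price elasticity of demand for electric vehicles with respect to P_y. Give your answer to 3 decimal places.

At P_x = 32.4 and P_y = 18.37: Q_x = 1414.78.
∂Q_x/∂P_y = -6.
ε = (∂Q_x/∂P_y)(P_y/Q_x) = -6 × (18.37/1414.78) ≈ -0.078.
Since ε < 0, electric vehicles and home chargers are complements.

-0.078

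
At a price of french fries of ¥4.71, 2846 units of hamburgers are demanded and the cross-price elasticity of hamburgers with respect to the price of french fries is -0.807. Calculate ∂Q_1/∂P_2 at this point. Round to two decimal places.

ε = (∂Q_1/∂P_2)·(P_2/Q_1) ⇒ ∂Q_1/∂P_2 = ε·Q_1/P_2 = -0.807 × 2846/4.71 ≈ -487.63.

-487.63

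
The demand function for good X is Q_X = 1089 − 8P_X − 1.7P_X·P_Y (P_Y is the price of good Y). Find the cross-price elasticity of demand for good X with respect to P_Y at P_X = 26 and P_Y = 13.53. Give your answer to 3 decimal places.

-2.113

At P_X = 26 and P_Y = 13.53: Q_X = 282.974.
∂Q_X/∂P_Y = -1.7P_X = -1.7(26) = -44.2000.
ε = (∂Q_X/∂P_Y)(P_Y/Q_X) = -44.2000 × (13.53/282.974) ≈ -2.113.
ε < 0: complements.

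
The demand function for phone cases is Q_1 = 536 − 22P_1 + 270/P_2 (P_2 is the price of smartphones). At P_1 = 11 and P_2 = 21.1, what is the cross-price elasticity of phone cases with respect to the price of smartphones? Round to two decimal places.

At P_1 = 11 and P_2 = 21.1: Q_1 = 306.796.
∂Q_1/∂P_2 = −270/P_2² = -0.6065.
ε = (∂Q_1/∂P_2)(P_2/Q_1) = -0.6065 × (21.1/306.796) ≈ -0.04.
ε < 0: complements.

-0.04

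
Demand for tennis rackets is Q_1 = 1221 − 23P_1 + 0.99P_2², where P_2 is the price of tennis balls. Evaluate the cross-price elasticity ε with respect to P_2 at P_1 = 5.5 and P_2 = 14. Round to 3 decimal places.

0.301

At P_1 = 5.5 and P_2 = 14: Q_1 = 1288.54.
∂Q_1/∂P_2 = 1.98P_2 = 1.98(14) = 27.7200.
ε = (∂Q_1/∂P_2)(P_2/Q_1) = 27.7200 × (14/1288.54) ≈ 0.301.
ε > 0: substitutes.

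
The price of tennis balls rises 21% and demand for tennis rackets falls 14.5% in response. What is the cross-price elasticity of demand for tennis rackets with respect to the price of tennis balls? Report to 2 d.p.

-0.69

ε = (%ΔQ of tennis rackets) / (%ΔP of tennis balls) = (-14.5%) / (21%) ≈ -0.69.
Negative cross-price elasticity: complements.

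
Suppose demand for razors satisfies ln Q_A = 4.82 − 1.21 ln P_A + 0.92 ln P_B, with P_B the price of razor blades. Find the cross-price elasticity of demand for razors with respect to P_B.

0.92

In a log-linear (constant-elasticity) demand function, the coefficient on ln P_B is the cross-price elasticity.
ε = 0.92. Positive, so razors and razor blades are substitutes.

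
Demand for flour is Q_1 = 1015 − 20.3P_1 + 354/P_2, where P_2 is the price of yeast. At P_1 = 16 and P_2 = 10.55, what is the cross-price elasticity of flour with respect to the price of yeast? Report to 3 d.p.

-0.046

At P_1 = 16 and P_2 = 10.55: Q_1 = 723.755.
∂Q_1/∂P_2 = −354/P_2² = -3.1805.
ε = (∂Q_1/∂P_2)(P_2/Q_1) = -3.1805 × (10.55/723.755) ≈ -0.046.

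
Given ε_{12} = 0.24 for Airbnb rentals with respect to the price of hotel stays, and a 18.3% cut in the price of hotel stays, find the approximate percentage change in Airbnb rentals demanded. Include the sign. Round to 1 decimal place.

%ΔQ ≈ ε × %ΔP of hotel stays = 0.24 × (-18.3%) = -4.4%.

-4.4%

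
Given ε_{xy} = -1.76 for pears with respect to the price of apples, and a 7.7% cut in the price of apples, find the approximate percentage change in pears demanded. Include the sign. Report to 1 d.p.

%ΔQ ≈ ε × %ΔP of apples = -1.76 × (-7.7%) = 13.6%.

13.6%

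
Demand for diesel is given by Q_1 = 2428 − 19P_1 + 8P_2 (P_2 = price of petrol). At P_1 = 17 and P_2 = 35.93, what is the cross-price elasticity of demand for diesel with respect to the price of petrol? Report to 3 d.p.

At P_1 = 17 and P_2 = 35.93: Q_1 = 2392.44.
∂Q_1/∂P_2 = 8.
ε = (∂Q_1/∂P_2)(P_2/Q_1) = 8 × (35.93/2392.44) ≈ 0.120.
Since ε > 0, diesel and petrol are substitutes.

0.120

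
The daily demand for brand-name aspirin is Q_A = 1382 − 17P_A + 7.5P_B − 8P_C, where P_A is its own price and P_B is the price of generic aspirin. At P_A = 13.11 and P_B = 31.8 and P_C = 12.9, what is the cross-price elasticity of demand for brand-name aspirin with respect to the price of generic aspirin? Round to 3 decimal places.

0.184

At P_A = 13.11 and P_B = 31.8 and P_C = 12.9: Q_A = 1294.43.
∂Q_A/∂P_B = 7.5.
ε = (∂Q_A/∂P_B)(P_B/Q_A) = 7.5 × (31.8/1294.43) ≈ 0.184.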